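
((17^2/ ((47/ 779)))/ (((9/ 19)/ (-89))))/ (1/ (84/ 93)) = -10659502588/ 13113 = -812895.80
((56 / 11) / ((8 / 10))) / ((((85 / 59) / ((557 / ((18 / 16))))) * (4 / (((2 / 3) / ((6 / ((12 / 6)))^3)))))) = 1840328 / 136323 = 13.50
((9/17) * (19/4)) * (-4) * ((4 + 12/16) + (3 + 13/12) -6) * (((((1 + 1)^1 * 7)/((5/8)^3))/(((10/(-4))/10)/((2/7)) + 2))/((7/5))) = -77824/75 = -1037.65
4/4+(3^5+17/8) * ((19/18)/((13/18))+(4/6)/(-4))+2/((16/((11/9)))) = 596341/1872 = 318.56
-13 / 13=-1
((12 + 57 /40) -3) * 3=1251 /40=31.28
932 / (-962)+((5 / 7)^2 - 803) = -18936716 / 23569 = -803.46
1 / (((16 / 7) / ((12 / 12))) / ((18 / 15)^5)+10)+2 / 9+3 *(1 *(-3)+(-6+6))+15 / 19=-7.90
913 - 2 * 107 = 699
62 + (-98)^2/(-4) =-2339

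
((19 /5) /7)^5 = 2476099 /52521875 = 0.05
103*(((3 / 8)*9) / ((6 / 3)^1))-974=-12803 / 16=-800.19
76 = 76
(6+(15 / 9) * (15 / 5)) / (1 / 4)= 44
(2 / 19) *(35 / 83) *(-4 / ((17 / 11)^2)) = -33880 / 455753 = -0.07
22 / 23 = 0.96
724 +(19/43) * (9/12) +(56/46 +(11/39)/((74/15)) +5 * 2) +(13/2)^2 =740066161/951418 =777.86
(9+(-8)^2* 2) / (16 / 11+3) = 1507 / 49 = 30.76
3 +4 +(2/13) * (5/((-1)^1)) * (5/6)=248/39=6.36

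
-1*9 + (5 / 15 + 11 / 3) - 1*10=-15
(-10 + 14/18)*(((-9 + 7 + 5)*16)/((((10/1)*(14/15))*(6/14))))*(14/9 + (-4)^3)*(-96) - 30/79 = -471684622/711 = -663410.16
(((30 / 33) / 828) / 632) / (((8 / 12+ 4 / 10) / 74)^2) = 171125 / 20466688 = 0.01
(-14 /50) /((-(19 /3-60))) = -3 /575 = -0.01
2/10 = 1/5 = 0.20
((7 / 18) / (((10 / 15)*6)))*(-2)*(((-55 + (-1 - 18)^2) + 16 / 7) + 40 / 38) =-6857 / 114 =-60.15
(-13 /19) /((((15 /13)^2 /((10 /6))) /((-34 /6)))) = 37349 /7695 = 4.85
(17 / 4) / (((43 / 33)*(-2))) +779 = 267415 / 344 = 777.37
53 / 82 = 0.65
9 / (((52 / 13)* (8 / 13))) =117 / 32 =3.66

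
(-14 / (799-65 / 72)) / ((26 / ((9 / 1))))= -0.01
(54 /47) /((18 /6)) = 18 /47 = 0.38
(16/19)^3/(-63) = -4096/432117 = -0.01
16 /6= 8 /3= 2.67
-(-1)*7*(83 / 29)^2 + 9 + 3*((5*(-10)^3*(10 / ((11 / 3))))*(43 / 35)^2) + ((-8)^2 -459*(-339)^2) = -23938881718937 / 453299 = -52810356.34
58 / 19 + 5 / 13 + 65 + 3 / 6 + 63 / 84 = 69.69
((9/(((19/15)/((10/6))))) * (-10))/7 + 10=-920/133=-6.92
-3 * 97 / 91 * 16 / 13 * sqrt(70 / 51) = -1552 * sqrt(3570) / 20111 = -4.61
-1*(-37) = 37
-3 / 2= -1.50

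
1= 1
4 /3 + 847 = 2545 /3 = 848.33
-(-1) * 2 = 2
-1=-1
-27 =-27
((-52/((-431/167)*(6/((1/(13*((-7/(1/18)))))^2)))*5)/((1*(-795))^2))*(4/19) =334/160228892191095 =0.00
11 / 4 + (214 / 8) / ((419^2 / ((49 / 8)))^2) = 2.75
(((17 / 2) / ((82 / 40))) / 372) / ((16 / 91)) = 7735 / 122016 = 0.06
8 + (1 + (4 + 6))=19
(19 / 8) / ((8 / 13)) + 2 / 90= 11179 / 2880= 3.88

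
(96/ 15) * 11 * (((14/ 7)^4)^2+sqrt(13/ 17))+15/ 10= 352 * sqrt(221)/ 85+180239/ 10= 18085.46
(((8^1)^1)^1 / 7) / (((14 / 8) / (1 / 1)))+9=9.65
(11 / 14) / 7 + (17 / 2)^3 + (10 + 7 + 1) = 632.24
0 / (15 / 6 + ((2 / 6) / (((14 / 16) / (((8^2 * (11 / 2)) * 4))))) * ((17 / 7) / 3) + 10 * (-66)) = 0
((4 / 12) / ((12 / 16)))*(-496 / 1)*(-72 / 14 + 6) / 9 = -3968 / 189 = -20.99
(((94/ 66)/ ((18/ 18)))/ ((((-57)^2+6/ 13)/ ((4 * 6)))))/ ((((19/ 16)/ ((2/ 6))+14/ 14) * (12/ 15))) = 97760/ 33921129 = 0.00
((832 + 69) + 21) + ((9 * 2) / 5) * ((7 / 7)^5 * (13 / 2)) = 4727 / 5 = 945.40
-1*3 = -3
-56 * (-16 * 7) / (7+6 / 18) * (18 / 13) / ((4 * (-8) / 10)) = -370.07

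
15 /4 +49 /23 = 541 /92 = 5.88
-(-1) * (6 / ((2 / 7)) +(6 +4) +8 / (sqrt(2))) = 4 * sqrt(2) +31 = 36.66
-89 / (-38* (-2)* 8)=-89 / 608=-0.15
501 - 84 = 417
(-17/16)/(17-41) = 17/384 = 0.04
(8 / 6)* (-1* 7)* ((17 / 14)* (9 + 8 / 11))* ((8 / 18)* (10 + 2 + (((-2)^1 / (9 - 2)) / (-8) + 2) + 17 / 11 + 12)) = -30904810 / 22869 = -1351.38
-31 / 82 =-0.38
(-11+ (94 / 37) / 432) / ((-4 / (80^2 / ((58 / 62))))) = 544763000 / 28971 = 18803.73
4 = 4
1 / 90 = 0.01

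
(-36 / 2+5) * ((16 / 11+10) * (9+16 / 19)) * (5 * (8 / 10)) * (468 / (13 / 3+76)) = -156383136 / 4579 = -34152.25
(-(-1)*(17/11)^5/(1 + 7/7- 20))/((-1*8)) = 1419857/23191344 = 0.06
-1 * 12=-12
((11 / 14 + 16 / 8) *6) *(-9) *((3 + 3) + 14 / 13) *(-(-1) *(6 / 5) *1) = -44712 / 35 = -1277.49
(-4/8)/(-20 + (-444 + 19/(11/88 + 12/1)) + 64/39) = 3783/3486352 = 0.00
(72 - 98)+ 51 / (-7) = -233 / 7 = -33.29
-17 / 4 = -4.25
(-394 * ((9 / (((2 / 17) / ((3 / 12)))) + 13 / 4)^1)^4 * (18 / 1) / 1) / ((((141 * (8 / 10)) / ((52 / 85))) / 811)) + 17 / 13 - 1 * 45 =-83158599389121757 / 10636288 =-7818385454.50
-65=-65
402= 402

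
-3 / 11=-0.27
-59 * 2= -118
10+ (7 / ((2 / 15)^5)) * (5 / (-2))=-26577485 / 64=-415273.20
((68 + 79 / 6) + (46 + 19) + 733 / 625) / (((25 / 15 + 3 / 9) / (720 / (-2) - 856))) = -167966992 / 1875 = -89582.40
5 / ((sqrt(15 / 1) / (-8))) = -8*sqrt(15) / 3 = -10.33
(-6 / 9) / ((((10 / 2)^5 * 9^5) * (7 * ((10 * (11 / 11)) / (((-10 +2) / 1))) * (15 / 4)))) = 0.00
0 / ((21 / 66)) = 0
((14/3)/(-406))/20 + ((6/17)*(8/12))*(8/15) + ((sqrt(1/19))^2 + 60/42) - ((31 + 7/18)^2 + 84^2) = -42699329752/5311089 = -8039.66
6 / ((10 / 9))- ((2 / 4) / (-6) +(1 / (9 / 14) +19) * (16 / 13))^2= -690404357 / 1095120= -630.44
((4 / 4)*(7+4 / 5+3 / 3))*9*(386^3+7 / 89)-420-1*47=2026968794221 / 445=4554986054.43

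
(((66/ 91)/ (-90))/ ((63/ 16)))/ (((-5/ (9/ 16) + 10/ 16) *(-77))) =-128/ 39796575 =-0.00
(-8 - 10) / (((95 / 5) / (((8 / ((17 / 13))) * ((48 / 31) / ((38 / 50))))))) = -2246400 / 190247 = -11.81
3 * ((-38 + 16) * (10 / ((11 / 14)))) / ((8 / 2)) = -210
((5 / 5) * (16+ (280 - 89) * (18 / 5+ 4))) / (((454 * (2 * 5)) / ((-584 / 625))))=-1071348 / 3546875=-0.30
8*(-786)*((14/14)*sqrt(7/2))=-3144*sqrt(14)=-11763.77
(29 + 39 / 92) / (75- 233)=-2707 / 14536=-0.19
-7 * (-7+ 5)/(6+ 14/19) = 133/64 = 2.08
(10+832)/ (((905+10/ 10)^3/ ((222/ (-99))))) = -15577/ 6135338682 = -0.00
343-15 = 328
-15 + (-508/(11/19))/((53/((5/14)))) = -85345/4081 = -20.91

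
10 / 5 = 2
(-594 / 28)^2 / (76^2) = 88209 / 1132096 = 0.08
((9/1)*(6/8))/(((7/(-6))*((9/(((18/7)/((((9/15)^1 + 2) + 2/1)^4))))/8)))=-405000/13712209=-0.03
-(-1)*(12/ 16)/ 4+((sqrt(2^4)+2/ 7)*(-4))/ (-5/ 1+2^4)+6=5703/ 1232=4.63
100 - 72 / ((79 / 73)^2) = 240412 / 6241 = 38.52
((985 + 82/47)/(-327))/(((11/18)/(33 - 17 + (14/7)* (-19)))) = 556524/5123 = 108.63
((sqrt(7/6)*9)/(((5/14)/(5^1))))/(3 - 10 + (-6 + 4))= -7*sqrt(42)/3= -15.12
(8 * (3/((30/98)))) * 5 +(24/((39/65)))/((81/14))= 32312/81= 398.91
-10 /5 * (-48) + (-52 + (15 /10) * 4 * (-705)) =-4186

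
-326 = -326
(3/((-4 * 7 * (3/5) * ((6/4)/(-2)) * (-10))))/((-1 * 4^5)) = 0.00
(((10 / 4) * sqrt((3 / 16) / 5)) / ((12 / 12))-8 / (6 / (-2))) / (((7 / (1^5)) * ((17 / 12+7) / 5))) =0.27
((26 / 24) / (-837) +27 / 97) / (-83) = -269927 / 80864244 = -0.00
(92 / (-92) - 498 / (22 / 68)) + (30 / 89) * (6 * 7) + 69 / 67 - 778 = -151066292 / 65593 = -2303.09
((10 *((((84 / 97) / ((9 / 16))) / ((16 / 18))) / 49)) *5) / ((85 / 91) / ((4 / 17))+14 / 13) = 62400 / 178189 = 0.35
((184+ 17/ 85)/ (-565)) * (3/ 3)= -921/ 2825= -0.33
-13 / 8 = -1.62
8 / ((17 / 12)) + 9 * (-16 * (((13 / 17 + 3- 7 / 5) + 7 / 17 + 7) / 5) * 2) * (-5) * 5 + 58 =240410 / 17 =14141.76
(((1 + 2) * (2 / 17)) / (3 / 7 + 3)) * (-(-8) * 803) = 11242 / 17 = 661.29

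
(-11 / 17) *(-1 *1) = 11 / 17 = 0.65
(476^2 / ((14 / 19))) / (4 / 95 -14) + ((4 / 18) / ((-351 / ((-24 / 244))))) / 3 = -4245208376 / 192699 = -22030.26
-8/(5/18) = -144/5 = -28.80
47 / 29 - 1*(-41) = 1236 / 29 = 42.62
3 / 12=1 / 4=0.25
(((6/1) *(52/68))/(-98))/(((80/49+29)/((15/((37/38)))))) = -1170/49691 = -0.02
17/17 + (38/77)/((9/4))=845/693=1.22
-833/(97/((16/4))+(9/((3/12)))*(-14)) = 1.74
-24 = -24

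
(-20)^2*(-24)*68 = -652800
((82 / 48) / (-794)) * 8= -41 / 2382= -0.02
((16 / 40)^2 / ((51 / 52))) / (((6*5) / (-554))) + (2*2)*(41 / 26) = 819242 / 248625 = 3.30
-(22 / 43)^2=-484 / 1849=-0.26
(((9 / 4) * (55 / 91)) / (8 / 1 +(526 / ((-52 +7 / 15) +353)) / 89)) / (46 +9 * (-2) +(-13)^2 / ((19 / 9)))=24578685 / 15661852492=0.00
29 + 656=685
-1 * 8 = -8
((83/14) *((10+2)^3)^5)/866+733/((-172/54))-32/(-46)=632358089995160075681/5995318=105475320907941.84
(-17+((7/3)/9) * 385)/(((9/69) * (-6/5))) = -128570/243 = -529.09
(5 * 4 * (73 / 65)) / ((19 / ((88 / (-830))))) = -12848 / 102505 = -0.13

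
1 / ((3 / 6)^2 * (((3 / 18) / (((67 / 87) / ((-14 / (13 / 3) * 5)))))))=-1.14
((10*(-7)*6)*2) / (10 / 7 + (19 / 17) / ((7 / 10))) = -833 / 3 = -277.67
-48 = -48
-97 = -97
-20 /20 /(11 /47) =-47 /11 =-4.27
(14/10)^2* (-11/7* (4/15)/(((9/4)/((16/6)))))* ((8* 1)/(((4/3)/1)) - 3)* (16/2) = -78848/3375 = -23.36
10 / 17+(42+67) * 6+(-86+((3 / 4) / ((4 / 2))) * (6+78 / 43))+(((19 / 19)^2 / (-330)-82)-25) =464.52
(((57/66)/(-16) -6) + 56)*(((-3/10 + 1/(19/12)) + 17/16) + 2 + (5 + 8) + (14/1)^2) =515984769/48640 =10608.24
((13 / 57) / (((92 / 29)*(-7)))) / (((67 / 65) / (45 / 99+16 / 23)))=-0.01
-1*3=-3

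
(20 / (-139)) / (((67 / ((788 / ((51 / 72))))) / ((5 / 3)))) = -630400 / 158321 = -3.98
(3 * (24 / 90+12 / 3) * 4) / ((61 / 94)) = 78.90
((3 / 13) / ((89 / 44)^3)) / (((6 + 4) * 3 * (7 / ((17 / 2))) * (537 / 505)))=36565232 / 34449720123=0.00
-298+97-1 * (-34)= -167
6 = 6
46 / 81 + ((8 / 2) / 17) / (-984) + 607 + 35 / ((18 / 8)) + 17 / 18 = 35232988 / 56457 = 624.07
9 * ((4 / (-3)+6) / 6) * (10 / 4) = 35 / 2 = 17.50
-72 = -72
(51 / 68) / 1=3 / 4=0.75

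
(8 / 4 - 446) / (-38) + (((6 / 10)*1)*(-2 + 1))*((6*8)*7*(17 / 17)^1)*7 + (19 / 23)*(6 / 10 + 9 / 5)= -610722 / 437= -1397.53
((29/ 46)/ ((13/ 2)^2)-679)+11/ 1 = -2596458/ 3887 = -667.99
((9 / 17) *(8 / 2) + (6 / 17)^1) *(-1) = -2.47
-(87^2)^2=-57289761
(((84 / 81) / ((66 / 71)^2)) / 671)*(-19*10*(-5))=33522650 / 19729413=1.70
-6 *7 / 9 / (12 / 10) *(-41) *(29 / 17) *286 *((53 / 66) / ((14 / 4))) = 8192210 / 459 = 17847.95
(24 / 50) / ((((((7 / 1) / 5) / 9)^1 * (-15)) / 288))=-10368 / 175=-59.25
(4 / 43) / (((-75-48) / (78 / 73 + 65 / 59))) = -37388 / 22779723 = -0.00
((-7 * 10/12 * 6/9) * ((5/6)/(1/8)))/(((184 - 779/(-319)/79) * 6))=-8820350/375658803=-0.02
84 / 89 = 0.94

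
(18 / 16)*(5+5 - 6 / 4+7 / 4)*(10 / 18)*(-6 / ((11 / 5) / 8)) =-3075 / 22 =-139.77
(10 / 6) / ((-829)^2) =5 / 2061723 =0.00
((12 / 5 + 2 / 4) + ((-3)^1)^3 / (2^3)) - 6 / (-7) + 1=387 / 280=1.38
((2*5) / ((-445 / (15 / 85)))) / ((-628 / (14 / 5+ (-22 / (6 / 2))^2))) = 1273 / 3563115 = 0.00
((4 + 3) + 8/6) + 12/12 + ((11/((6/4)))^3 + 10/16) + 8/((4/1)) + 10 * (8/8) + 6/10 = 450283/1080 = 416.93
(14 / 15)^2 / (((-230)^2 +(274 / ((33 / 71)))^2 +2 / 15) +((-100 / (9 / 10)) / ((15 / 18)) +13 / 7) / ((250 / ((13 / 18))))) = 9960720 / 4578692449547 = 0.00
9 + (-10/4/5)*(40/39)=331/39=8.49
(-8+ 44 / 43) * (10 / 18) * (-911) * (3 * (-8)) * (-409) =1490396000 / 43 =34660372.09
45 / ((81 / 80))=400 / 9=44.44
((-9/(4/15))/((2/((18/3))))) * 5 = -2025/4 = -506.25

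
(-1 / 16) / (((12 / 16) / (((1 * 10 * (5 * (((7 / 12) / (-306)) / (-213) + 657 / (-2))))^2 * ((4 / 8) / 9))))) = -41258676584453475625 / 33033783014784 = -1248984.31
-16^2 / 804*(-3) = 64 / 67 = 0.96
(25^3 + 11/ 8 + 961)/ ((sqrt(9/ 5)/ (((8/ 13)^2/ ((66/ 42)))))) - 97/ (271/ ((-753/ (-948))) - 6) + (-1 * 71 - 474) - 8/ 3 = -138298631/ 252390 + 2477048 * sqrt(5)/ 1859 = 2431.52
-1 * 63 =-63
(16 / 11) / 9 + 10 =1006 / 99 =10.16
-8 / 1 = -8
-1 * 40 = -40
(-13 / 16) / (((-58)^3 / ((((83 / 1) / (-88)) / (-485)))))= 1079 / 133238082560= 0.00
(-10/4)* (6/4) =-15/4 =-3.75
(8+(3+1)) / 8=3 / 2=1.50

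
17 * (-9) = -153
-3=-3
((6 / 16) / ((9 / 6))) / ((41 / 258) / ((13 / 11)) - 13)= -1677 / 86302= -0.02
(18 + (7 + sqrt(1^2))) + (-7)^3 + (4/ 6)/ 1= -949/ 3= -316.33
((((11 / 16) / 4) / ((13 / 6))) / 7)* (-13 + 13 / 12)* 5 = -605 / 896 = -0.68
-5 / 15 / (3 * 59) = -1 / 531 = -0.00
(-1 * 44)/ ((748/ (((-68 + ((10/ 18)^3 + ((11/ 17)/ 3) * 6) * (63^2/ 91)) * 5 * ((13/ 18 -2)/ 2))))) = -932765/ 1217268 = -0.77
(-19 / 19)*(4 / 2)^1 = -2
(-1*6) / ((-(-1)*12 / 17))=-17 / 2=-8.50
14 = 14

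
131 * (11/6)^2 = 15851/36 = 440.31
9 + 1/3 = 28/3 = 9.33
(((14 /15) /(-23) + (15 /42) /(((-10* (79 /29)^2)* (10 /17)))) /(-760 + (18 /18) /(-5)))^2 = 34567779436969 /8401916088714503347776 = 0.00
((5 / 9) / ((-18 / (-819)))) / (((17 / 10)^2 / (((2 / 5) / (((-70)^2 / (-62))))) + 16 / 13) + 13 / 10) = -0.04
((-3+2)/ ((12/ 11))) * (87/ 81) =-319/ 324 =-0.98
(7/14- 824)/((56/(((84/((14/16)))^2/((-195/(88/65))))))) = 27827712/29575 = 940.92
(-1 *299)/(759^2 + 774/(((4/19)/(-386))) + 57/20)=5980/16860903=0.00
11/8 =1.38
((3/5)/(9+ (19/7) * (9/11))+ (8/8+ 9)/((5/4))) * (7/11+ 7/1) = 81179/1320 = 61.50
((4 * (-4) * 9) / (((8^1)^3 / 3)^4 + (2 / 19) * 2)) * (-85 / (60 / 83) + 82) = 281637 / 46631073511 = 0.00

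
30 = 30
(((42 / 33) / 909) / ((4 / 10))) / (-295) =-7 / 589941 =-0.00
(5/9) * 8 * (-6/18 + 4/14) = -40/189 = -0.21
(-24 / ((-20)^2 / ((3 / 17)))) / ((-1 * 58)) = 9 / 49300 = 0.00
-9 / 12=-3 / 4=-0.75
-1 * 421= -421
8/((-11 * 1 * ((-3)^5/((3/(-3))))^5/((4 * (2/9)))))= -64/83881572334857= -0.00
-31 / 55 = -0.56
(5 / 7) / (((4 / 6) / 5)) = 75 / 14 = 5.36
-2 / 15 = -0.13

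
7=7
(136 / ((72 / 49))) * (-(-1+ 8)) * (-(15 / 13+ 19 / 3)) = 1702652 / 351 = 4850.86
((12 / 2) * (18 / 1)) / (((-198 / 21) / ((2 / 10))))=-2.29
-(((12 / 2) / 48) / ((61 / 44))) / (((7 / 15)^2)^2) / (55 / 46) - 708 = -103927263 / 146461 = -709.59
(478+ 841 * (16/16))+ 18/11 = 1320.64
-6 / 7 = -0.86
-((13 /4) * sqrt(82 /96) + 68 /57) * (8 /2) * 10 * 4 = -130 * sqrt(123) /3 - 10880 /57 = -671.47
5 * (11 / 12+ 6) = 415 / 12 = 34.58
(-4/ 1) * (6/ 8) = -3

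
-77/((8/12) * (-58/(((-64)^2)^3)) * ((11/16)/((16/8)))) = 11544872091648/29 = 398099037643.03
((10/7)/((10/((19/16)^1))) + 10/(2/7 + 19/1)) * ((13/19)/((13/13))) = 27053/57456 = 0.47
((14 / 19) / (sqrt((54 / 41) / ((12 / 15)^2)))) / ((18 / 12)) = 56 * sqrt(246) / 2565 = 0.34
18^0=1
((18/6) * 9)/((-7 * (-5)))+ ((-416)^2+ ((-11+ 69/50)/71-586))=4285895303/24850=172470.64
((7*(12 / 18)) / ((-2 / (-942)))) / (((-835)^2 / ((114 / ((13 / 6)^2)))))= 0.08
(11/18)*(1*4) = 22/9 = 2.44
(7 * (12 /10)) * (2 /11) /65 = 84 /3575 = 0.02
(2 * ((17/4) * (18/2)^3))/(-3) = -4131/2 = -2065.50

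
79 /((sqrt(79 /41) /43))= 43*sqrt(3239)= 2447.23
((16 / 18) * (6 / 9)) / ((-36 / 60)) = -80 / 81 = -0.99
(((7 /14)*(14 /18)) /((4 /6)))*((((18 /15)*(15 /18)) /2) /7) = 1 /24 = 0.04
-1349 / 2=-674.50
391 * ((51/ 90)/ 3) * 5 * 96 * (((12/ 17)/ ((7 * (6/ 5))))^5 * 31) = 1140800000/ 247718373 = 4.61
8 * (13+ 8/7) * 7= 792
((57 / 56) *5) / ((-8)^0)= 285 / 56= 5.09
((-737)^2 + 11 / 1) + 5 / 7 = 3802265 / 7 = 543180.71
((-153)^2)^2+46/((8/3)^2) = 17535401199/32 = 547981287.47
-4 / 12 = -1 / 3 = -0.33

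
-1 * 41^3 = -68921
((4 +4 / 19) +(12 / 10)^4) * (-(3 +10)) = -970112 / 11875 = -81.69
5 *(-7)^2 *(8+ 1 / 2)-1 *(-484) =5133 / 2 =2566.50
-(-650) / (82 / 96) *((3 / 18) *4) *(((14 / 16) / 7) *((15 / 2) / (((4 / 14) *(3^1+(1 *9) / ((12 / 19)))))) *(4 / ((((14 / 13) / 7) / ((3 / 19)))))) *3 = 21294000 / 17917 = 1188.48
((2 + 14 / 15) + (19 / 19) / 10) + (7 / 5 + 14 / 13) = 2149 / 390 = 5.51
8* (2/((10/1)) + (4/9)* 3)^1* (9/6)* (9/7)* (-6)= -4968/35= -141.94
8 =8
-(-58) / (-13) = -58 / 13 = -4.46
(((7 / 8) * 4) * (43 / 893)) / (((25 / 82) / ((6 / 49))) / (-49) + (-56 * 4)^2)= 0.00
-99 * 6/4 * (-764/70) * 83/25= 4708341/875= 5380.96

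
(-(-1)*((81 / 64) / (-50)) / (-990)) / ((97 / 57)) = 513 / 34144000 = 0.00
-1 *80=-80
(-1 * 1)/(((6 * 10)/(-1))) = 1/60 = 0.02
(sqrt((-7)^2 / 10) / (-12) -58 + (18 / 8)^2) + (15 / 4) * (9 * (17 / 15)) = -235 / 16 -7 * sqrt(10) / 120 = -14.87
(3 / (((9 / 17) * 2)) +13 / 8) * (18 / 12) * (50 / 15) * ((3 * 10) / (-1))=-2675 / 4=-668.75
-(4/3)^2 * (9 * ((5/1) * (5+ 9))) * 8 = -8960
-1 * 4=-4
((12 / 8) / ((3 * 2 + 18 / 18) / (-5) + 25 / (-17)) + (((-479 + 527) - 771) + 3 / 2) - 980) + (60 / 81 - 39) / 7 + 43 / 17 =-2673279823 / 1567944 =-1704.96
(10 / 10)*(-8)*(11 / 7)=-88 / 7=-12.57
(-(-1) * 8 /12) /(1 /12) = 8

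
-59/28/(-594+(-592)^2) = -1/166040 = -0.00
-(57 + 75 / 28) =-1671 / 28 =-59.68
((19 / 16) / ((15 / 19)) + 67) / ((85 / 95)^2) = 5935201 / 69360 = 85.57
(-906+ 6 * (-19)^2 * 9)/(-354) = -3098/59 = -52.51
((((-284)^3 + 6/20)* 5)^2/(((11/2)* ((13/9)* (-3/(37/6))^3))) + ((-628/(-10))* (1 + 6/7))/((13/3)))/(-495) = 93021480100699627469519/3210807600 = 28971365366364.41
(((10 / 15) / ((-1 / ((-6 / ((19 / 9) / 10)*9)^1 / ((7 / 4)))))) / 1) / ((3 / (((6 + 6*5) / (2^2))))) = 38880 / 133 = 292.33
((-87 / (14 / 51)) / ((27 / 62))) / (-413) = 15283 / 8673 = 1.76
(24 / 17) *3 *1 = 72 / 17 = 4.24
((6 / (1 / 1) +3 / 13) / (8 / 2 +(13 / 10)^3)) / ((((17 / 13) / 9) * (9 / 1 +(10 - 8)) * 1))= 0.63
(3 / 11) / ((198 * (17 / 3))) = 1 / 4114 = 0.00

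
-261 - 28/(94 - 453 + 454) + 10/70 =-173666/665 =-261.15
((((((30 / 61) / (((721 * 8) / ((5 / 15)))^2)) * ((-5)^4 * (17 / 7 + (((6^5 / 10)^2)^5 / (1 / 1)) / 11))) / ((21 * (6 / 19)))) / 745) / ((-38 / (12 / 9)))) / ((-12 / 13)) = 71829683837200712420435257486186330759 / 1237689388034946000000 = 58035307187406062.32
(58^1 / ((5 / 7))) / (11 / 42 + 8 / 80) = 4263 / 19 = 224.37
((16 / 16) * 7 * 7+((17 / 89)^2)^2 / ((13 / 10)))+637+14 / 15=8404461194582 / 12234736995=686.93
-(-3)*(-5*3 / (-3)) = 15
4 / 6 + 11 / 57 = 0.86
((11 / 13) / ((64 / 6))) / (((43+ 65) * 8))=11 / 119808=0.00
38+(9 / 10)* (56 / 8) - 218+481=3073 / 10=307.30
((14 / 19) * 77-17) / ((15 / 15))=755 / 19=39.74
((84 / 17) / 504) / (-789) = -1 / 80478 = -0.00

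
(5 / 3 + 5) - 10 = -10 / 3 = -3.33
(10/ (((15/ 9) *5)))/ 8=3/ 20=0.15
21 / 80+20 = 1621 / 80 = 20.26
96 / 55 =1.75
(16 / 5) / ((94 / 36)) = 288 / 235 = 1.23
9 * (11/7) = 14.14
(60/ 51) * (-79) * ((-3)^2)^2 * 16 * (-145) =296913600/ 17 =17465505.88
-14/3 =-4.67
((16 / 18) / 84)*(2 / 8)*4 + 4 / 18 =44 / 189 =0.23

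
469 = 469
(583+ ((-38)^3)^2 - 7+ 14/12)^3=5896017175785949889569729624663/216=27296375813823842081341340000.00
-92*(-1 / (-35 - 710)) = -92 / 745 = -0.12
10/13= 0.77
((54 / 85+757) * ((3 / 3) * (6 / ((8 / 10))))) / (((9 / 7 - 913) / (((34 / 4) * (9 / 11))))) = -12171411 / 280808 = -43.34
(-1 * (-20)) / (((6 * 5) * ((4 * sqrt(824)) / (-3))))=-sqrt(206) / 824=-0.02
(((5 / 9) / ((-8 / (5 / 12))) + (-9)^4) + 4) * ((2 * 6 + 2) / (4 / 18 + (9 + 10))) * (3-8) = -198524725 / 8304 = -23907.12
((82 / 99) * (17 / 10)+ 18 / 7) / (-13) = -13789 / 45045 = -0.31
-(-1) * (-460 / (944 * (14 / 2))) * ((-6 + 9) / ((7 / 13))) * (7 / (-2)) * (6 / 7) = 13455 / 11564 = 1.16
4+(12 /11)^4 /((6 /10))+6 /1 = 180970 /14641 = 12.36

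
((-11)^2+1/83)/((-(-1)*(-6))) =-1674/83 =-20.17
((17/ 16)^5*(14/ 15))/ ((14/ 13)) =18458141/ 15728640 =1.17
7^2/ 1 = 49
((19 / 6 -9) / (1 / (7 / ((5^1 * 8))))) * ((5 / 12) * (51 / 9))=-4165 / 1728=-2.41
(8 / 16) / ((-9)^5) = -1 / 118098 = -0.00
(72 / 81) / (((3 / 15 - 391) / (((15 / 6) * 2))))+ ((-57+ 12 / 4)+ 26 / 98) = -53.75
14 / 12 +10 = 67 / 6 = 11.17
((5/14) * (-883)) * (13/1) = -57395/14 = -4099.64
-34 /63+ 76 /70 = 172 /315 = 0.55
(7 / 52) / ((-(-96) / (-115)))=-0.16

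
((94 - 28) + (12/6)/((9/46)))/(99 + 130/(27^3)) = 1500282/1948747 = 0.77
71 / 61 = 1.16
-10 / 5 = -2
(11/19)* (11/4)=1.59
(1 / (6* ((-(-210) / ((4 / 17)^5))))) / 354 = 128 / 79164127035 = 0.00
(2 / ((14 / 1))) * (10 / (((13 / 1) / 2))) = 20 / 91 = 0.22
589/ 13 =45.31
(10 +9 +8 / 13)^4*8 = 1184342.46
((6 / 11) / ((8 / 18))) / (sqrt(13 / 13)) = 1.23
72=72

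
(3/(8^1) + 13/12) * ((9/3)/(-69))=-35/552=-0.06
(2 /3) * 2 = 4 /3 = 1.33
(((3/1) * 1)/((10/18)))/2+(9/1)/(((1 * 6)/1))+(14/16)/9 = 1547/360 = 4.30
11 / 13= 0.85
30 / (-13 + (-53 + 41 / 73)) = -2190 / 4777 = -0.46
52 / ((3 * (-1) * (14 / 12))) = -104 / 7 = -14.86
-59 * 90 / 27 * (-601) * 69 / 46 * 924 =163820580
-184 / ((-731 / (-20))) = -3680 / 731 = -5.03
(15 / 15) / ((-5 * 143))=-1 / 715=-0.00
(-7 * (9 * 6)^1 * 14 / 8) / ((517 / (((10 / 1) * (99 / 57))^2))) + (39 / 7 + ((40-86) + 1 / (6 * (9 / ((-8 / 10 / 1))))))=-426.42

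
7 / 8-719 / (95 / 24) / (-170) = 125549 / 64600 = 1.94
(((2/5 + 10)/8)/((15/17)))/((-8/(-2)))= 221/600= 0.37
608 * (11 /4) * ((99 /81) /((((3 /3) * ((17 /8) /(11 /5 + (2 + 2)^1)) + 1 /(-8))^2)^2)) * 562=2443723214434304 /4782969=510921817.48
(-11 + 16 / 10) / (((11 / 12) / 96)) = -54144 / 55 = -984.44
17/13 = 1.31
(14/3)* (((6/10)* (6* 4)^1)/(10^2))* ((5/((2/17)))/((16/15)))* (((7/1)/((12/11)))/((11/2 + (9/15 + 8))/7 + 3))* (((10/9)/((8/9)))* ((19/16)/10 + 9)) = 93581719/239616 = 390.55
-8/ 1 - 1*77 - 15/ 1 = -100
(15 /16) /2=15 /32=0.47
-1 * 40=-40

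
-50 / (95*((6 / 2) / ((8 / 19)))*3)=-0.02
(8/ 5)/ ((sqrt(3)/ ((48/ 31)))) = 128*sqrt(3)/ 155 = 1.43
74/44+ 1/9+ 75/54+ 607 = 6712/11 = 610.18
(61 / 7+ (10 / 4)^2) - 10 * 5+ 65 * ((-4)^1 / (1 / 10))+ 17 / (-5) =-2638.44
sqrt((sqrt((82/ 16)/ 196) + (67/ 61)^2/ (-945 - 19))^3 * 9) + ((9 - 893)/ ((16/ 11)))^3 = -14366628991/ 64 + 3 * sqrt(3374) * (-62846 + 896761 * sqrt(82))^(3/ 2)/ 20671388466848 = -224478577.79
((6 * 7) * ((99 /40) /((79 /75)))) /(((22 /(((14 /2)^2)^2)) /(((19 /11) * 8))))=129329865 /869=148826.08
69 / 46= 3 / 2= 1.50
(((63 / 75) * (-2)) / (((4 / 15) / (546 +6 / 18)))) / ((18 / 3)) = -11473 / 20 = -573.65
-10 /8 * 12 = -15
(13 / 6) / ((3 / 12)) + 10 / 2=41 / 3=13.67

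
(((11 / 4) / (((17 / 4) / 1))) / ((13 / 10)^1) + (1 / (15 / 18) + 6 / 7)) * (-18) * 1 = -355716 / 7735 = -45.99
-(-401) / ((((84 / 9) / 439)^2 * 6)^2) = 134043254282169 / 2458624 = 54519623.29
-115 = -115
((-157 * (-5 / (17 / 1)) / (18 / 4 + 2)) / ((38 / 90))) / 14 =1.20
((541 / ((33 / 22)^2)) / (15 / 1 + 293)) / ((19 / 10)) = 5410 / 13167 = 0.41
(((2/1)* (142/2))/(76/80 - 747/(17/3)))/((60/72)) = -57936/44497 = -1.30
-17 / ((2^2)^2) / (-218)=17 / 3488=0.00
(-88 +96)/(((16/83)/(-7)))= -581/2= -290.50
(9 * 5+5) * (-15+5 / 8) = -2875 / 4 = -718.75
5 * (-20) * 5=-500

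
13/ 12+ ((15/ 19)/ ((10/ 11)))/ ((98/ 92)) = 21211/ 11172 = 1.90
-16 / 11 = -1.45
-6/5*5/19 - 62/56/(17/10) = -4373/4522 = -0.97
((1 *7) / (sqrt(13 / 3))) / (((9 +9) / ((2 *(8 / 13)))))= 56 *sqrt(39) / 1521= 0.23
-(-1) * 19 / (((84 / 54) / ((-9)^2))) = 13851 / 14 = 989.36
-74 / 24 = -37 / 12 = -3.08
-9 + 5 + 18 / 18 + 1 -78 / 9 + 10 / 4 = -49 / 6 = -8.17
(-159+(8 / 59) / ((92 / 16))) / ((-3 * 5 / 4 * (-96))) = -215731 / 488520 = -0.44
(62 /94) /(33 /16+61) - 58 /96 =-1351459 /2276304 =-0.59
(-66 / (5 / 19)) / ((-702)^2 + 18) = -0.00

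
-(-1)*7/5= 7/5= 1.40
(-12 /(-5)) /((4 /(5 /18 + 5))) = 19 /6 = 3.17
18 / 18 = 1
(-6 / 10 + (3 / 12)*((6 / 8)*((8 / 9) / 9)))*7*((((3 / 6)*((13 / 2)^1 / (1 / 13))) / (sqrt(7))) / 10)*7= -185731*sqrt(7) / 10800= -45.50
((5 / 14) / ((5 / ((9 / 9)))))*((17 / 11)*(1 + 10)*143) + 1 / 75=182339 / 1050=173.66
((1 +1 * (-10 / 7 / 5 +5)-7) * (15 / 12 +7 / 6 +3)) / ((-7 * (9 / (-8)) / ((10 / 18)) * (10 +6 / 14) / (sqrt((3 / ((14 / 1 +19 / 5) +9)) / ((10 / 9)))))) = -325 * sqrt(201) / 308133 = -0.01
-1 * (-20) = 20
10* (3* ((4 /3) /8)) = 5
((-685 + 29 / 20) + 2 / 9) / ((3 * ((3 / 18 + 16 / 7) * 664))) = -860993 / 6155280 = -0.14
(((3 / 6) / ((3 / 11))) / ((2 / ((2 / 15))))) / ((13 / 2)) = 11 / 585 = 0.02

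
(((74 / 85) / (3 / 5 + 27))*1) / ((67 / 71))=0.03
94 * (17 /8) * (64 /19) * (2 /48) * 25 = 700.88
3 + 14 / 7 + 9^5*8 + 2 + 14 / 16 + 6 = 3779247 / 8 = 472405.88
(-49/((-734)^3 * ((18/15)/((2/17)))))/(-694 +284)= -49/1653758952528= -0.00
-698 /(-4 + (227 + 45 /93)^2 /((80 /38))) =-1676945 /59045601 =-0.03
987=987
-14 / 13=-1.08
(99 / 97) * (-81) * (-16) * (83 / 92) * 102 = 271555416 / 2231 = 121719.15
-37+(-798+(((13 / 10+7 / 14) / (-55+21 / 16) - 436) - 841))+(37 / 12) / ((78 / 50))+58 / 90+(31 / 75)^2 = -58884756353 / 27917500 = -2109.24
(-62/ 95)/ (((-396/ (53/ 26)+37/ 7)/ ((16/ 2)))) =184016/ 6660545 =0.03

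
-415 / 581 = -5 / 7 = -0.71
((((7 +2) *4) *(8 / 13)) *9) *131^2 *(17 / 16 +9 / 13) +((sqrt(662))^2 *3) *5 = 1016408100 / 169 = 6014249.11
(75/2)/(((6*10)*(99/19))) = 95/792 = 0.12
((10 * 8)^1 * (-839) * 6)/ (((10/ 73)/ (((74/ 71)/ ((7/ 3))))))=-652648032/ 497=-1313175.11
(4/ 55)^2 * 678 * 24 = 260352/ 3025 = 86.07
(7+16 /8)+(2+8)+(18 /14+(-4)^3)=-306 /7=-43.71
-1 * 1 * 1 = -1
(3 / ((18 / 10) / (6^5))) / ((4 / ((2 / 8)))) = 810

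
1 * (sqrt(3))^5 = 9 * sqrt(3) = 15.59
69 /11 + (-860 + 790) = -701 /11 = -63.73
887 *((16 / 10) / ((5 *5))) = 56.77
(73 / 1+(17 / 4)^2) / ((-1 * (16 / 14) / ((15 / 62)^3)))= -1110375 / 984064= -1.13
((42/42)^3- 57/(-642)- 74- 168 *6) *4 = -462630/107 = -4323.64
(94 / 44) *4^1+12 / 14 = 724 / 77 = 9.40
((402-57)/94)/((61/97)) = 33465/5734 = 5.84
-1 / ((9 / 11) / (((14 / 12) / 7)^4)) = -11 / 11664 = -0.00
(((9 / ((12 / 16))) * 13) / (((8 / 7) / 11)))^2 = 9018009 / 4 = 2254502.25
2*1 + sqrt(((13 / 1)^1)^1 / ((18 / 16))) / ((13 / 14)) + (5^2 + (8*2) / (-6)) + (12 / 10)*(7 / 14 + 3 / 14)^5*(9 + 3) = 28*sqrt(26) / 39 + 1361911 / 50421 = 30.67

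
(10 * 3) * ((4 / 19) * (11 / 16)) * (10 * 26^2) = 557700 / 19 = 29352.63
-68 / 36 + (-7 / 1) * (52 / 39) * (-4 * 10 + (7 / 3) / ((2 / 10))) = 2363 / 9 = 262.56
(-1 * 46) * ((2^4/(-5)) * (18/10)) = 6624/25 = 264.96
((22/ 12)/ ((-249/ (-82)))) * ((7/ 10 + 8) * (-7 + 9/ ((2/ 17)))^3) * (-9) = -15869824.20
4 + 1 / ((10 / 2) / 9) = 29 / 5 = 5.80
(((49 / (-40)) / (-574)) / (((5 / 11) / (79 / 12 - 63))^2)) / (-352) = -35291333 / 377856000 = -0.09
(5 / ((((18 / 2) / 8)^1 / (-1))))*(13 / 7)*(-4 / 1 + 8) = -2080 / 63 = -33.02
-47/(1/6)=-282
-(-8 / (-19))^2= -64 / 361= -0.18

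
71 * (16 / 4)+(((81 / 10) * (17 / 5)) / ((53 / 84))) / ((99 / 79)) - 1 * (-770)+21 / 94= 1089.05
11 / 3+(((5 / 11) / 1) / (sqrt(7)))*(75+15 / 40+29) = 11 / 3+4175*sqrt(7) / 616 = 21.60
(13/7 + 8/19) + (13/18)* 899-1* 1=1557431/2394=650.56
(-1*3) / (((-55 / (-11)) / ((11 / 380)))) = -33 / 1900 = -0.02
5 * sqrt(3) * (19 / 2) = 95 * sqrt(3) / 2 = 82.27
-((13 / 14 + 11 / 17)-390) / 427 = 92445 / 101626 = 0.91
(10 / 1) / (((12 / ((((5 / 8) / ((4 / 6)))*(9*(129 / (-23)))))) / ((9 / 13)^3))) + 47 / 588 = -3091406419 / 237697824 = -13.01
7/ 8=0.88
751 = 751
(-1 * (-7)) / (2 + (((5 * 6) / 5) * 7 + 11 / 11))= 7 / 45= 0.16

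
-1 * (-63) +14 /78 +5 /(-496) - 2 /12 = 1218725 /19344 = 63.00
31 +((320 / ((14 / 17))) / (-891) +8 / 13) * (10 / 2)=2586191 / 81081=31.90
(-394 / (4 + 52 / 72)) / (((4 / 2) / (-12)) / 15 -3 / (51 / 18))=127656 / 1637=77.98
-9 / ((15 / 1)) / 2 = -3 / 10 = -0.30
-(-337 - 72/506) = 337.14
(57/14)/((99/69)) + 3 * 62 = 29081/154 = 188.84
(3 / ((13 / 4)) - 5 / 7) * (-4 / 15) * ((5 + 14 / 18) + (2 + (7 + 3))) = -0.99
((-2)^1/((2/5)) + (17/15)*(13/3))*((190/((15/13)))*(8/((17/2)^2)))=-63232/39015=-1.62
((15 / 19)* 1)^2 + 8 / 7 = 4463 / 2527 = 1.77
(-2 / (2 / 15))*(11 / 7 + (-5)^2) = -2790 / 7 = -398.57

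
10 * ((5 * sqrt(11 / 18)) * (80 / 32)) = 125 * sqrt(22) / 6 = 97.72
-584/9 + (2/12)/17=-19853/306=-64.88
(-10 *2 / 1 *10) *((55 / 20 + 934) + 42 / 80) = -187455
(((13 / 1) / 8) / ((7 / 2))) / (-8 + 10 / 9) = -117 / 1736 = -0.07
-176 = -176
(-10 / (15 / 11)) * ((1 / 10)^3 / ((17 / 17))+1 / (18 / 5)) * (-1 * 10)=20.44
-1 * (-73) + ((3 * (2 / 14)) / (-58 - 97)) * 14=11309 / 155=72.96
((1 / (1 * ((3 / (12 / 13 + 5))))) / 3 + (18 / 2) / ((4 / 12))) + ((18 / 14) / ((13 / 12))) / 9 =22760 / 819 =27.79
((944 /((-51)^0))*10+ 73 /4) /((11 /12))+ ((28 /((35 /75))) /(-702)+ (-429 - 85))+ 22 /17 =214530149 /21879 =9805.30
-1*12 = -12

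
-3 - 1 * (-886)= 883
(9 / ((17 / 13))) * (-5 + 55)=5850 / 17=344.12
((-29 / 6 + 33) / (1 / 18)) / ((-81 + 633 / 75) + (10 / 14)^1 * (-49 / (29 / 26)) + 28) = -122525 / 18352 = -6.68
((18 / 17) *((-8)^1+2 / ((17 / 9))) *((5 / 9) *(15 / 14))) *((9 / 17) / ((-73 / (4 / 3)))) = 106200 / 2510543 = 0.04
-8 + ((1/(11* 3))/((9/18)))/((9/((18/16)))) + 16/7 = -5273/924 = -5.71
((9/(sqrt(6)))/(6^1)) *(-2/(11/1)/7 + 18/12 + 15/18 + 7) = 5.70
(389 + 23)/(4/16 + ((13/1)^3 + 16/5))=8240/44009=0.19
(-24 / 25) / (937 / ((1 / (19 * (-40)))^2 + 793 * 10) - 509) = 36642944008 / 19423884177575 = 0.00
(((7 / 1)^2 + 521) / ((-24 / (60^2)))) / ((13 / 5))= -427500 / 13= -32884.62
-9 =-9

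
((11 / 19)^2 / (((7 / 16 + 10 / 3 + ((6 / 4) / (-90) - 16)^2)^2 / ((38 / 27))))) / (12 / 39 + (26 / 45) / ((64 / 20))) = 1698840000 / 119140109585227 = 0.00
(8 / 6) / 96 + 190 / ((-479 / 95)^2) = 123691441 / 16519752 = 7.49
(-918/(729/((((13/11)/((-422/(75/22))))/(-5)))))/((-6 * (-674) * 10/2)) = -221/1858452552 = -0.00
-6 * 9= -54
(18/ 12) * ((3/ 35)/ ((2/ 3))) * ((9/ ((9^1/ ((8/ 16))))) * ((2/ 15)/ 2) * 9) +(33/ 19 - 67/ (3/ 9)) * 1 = -5298861/ 26600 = -199.21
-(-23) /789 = 23 /789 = 0.03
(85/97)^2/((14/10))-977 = -64312026/65863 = -976.45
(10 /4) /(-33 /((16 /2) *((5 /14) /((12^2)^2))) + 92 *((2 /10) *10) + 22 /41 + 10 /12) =-3075 /294357979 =-0.00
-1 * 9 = -9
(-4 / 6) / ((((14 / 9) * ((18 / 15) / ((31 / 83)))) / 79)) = -12245 / 1162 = -10.54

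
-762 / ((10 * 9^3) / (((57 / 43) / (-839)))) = 2413 / 14611185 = 0.00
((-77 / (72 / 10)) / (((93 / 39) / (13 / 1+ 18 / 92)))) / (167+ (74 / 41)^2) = -5106936835 / 14692517208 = -0.35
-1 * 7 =-7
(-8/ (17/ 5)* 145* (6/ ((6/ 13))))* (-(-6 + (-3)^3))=-146364.71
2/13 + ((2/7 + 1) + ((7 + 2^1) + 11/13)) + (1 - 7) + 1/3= 118/21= 5.62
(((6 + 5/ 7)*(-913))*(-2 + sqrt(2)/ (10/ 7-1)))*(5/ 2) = 214555/ 7-214555*sqrt(2)/ 6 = -19920.38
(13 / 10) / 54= 13 / 540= 0.02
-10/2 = -5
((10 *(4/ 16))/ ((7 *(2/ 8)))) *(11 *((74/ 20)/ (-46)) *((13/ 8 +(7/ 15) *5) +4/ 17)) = -696377/ 131376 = -5.30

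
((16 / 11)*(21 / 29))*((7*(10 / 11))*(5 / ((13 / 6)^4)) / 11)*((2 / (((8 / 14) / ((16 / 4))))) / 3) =0.65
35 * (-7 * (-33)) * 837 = 6767145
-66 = -66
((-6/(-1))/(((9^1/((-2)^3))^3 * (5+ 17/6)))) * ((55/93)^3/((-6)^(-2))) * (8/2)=-5451776000/340243011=-16.02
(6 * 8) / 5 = 48 / 5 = 9.60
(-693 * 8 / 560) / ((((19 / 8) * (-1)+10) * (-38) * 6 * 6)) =0.00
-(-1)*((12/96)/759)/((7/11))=1/3864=0.00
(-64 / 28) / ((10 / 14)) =-16 / 5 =-3.20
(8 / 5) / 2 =4 / 5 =0.80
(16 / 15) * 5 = 5.33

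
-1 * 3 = -3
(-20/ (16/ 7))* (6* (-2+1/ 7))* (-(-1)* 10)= 975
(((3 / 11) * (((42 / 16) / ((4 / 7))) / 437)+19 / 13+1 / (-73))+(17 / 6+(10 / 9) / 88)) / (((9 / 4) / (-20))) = -28225032865 / 739018566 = -38.19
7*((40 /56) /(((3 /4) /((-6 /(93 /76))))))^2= 9241600 /60543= 152.65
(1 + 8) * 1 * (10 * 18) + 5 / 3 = 4865 / 3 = 1621.67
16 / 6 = 8 / 3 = 2.67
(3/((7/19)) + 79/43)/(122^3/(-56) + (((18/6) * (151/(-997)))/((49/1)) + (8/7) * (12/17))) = -89100893/289487228375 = -0.00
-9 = -9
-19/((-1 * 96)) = 19/96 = 0.20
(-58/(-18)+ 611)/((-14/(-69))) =63572/21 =3027.24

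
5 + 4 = 9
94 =94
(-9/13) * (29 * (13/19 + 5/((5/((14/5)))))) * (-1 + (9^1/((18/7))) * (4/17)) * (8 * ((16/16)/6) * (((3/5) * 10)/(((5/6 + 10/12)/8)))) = 49761216/104975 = 474.03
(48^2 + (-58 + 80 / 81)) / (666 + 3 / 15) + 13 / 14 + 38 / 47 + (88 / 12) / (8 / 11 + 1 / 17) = 17943714955 / 1242749466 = 14.44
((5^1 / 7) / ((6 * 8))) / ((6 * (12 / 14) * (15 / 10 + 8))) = 5 / 16416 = 0.00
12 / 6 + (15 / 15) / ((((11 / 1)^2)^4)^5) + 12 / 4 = 2262962778408797590294467801744846023292006 / 452592555681759518058893560348969204658401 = 5.00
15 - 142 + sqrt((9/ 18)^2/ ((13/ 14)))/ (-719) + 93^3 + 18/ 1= 804248 - sqrt(182)/ 18694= 804248.00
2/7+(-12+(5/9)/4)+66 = 13715/252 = 54.42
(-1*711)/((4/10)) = -3555/2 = -1777.50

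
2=2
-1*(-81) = 81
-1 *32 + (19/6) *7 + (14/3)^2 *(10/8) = 313/18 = 17.39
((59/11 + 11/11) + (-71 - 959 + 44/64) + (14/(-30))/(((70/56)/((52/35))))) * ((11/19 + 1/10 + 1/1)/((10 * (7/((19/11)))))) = -1958985757/46200000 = -42.40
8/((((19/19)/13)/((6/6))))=104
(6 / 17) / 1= 6 / 17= 0.35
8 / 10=0.80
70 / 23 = 3.04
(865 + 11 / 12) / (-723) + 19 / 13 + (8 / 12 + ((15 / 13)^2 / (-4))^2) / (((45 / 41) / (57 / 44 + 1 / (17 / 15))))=6696728425061 / 3707016730560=1.81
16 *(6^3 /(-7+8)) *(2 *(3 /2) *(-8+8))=0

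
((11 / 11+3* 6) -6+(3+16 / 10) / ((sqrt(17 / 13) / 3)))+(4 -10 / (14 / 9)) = 74 / 7+69* sqrt(221) / 85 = 22.64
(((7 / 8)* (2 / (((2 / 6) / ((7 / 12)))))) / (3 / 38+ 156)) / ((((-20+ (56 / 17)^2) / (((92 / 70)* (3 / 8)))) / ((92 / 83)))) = -20333173 / 17354264160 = -0.00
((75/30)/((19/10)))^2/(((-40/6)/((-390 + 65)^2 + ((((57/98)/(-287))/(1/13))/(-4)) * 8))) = -139256729625/5076743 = -27430.33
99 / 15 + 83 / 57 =8.06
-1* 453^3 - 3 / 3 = -92959678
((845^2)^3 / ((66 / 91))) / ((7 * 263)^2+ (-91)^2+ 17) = 33126964783527671875 / 224240214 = 147729812563.98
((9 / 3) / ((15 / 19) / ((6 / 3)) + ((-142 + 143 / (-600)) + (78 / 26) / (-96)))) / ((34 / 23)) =-1573200 / 109981381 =-0.01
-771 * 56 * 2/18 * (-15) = 71960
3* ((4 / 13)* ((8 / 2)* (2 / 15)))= 32 / 65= 0.49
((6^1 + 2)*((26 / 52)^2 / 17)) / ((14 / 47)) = 47 / 119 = 0.39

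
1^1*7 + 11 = 18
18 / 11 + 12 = 150 / 11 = 13.64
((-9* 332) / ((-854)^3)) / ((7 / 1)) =747 / 1089962762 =0.00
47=47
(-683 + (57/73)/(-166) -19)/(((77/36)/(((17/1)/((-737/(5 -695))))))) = -1796145388020/343842191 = -5223.75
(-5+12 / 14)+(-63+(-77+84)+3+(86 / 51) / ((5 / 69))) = -20154 / 595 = -33.87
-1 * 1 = -1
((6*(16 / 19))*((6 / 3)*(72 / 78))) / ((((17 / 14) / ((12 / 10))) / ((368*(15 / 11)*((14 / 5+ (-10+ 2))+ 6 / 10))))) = -4914266112 / 230945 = -21278.95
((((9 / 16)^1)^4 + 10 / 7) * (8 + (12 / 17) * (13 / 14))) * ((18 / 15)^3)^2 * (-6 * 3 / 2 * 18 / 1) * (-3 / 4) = 12795781483467 / 2665600000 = 4800.34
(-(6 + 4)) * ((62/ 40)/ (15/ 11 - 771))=341/ 16932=0.02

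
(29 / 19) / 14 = 29 / 266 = 0.11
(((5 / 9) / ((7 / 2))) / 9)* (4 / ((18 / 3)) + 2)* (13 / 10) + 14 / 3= 8042 / 1701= 4.73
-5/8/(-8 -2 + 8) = 0.31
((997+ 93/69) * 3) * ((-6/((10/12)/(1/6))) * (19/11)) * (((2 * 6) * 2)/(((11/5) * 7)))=-188472096/19481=-9674.66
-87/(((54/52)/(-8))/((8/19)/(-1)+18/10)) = 790192/855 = 924.20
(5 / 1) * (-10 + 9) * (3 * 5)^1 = -75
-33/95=-0.35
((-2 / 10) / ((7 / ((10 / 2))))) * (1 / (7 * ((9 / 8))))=-8 / 441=-0.02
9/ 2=4.50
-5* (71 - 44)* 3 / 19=-405 / 19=-21.32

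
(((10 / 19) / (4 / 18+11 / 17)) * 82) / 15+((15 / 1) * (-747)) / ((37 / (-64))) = 1812471708 / 93499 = 19384.93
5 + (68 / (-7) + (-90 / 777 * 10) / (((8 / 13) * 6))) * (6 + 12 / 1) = -90911 / 518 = -175.50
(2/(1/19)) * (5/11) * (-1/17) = -190/187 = -1.02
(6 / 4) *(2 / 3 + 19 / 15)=29 / 10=2.90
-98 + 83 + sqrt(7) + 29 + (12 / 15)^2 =sqrt(7) + 366 / 25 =17.29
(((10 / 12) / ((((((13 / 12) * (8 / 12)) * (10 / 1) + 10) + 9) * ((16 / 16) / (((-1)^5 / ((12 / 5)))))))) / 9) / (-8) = 25 / 135936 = 0.00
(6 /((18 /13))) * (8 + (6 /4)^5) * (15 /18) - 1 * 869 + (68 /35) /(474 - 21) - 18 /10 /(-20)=-12368345173 /15220800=-812.59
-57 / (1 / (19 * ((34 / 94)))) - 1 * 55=-446.72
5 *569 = 2845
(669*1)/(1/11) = 7359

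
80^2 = 6400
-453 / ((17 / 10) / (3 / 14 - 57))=1800675 / 119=15131.72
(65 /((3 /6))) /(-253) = -130 /253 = -0.51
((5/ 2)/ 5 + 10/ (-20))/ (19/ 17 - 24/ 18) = 0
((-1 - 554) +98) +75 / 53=-24146 / 53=-455.58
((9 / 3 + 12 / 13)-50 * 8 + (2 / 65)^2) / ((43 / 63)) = -105425523 / 181675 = -580.30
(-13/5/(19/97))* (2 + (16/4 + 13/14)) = -122317/1330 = -91.97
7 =7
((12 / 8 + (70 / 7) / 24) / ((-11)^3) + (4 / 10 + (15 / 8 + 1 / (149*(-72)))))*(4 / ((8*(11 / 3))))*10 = 40578449 / 13089054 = 3.10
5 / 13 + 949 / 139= 13032 / 1807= 7.21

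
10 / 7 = 1.43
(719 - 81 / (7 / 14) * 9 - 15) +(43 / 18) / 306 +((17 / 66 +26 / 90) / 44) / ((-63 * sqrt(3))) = -4152989 / 5508 - 541 * sqrt(3) / 8232840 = -753.99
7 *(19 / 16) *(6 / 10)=399 / 80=4.99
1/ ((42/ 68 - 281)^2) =1156/ 90878089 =0.00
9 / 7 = 1.29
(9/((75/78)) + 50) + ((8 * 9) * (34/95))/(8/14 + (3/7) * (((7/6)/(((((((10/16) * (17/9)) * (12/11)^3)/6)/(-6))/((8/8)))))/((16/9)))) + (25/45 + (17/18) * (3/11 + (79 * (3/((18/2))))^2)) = 69132266710414/97256681775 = 710.82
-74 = -74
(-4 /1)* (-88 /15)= 352 /15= 23.47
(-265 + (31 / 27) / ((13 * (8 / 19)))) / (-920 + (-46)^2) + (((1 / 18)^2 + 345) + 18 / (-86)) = 149278913533 / 433229472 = 344.57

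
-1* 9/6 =-3/2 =-1.50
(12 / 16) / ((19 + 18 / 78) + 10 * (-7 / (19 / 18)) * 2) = -741 / 112040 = -0.01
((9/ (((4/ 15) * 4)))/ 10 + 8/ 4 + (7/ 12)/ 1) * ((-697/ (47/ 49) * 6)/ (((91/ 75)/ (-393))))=1006659675/ 208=4839709.98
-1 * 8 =-8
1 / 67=0.01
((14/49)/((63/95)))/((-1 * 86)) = -95/18963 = -0.01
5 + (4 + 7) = 16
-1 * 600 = -600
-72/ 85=-0.85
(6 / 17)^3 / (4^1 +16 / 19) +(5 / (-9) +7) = 6563176 / 1016991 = 6.45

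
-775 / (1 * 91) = -775 / 91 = -8.52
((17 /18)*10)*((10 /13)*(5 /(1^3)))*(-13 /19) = -4250 /171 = -24.85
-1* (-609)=609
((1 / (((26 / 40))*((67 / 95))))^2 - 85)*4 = -243497940 / 758641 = -320.97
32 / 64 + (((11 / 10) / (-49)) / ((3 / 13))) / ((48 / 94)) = 10919 / 35280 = 0.31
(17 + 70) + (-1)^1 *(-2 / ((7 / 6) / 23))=885 / 7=126.43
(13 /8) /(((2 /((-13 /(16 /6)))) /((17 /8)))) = -8619 /1024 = -8.42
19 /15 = 1.27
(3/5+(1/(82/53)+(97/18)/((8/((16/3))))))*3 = 53567/3690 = 14.52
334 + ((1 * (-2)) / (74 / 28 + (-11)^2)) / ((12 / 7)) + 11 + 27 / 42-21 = 23601499 / 72702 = 324.63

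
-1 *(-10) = 10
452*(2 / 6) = 452 / 3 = 150.67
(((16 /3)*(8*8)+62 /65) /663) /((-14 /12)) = -133492 /301665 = -0.44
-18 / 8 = -2.25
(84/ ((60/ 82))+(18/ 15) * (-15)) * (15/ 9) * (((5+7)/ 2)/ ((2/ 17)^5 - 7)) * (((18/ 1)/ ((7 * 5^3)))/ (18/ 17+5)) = -140191000752/ 298583133625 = -0.47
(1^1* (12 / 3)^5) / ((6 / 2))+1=1027 / 3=342.33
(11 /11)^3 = 1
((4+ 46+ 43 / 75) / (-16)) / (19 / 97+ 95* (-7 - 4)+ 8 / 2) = 367921 / 121149600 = 0.00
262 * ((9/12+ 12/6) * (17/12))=24497/24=1020.71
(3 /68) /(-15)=-1 /340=-0.00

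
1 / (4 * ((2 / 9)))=9 / 8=1.12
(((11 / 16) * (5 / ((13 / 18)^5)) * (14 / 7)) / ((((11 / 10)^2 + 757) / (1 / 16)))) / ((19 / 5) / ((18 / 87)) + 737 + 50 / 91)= 17050398750 / 4468884903454231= 0.00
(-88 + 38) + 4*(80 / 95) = -886 / 19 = -46.63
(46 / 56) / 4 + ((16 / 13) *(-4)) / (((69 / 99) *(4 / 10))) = -584483 / 33488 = -17.45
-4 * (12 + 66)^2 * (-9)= 219024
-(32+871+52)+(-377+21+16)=-1295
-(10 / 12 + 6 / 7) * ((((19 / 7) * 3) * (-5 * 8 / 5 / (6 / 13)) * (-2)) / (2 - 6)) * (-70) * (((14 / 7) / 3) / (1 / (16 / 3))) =-5611840 / 189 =-29692.28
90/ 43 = 2.09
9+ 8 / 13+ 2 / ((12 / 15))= 315 / 26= 12.12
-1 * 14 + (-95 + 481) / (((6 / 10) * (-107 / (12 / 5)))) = -3042 / 107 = -28.43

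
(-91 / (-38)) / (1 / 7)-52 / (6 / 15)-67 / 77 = -333877 / 2926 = -114.11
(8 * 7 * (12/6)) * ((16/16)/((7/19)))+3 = 307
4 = 4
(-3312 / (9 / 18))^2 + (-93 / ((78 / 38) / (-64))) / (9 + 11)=2852038864 / 65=43877520.98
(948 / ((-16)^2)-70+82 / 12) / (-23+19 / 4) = 11417 / 3504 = 3.26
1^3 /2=0.50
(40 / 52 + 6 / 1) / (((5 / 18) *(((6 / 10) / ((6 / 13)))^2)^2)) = 3168000 / 371293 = 8.53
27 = 27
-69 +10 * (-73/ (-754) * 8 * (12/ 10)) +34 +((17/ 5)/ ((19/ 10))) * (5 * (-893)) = -3021921/ 377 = -8015.71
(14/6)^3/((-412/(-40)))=3430/2781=1.23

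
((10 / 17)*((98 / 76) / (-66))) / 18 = -245 / 383724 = -0.00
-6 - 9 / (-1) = 3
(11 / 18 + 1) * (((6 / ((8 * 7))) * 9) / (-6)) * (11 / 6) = -319 / 672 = -0.47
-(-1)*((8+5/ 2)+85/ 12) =211/ 12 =17.58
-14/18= -7/9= -0.78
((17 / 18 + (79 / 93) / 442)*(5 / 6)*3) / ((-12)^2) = 18235 / 1109862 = 0.02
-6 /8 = -3 /4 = -0.75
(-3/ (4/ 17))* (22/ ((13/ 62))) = -17391/ 13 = -1337.77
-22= -22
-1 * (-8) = 8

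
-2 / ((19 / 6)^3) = -432 / 6859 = -0.06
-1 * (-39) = 39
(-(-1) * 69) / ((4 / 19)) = 1311 / 4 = 327.75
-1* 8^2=-64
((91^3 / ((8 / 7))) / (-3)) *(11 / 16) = -58024967 / 384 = -151106.68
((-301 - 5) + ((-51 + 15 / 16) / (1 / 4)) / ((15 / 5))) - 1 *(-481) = 433 / 4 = 108.25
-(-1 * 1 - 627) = 628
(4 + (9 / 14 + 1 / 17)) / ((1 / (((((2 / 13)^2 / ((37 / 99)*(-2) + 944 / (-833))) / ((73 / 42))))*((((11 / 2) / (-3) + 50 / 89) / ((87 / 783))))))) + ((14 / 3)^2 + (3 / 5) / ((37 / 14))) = 3174893551839401 / 141771851496405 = 22.39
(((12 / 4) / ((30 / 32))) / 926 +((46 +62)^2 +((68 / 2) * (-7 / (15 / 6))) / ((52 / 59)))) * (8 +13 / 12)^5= 714551185.89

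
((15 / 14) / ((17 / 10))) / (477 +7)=75 / 57596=0.00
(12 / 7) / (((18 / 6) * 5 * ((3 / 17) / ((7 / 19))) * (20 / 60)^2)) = 204 / 95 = 2.15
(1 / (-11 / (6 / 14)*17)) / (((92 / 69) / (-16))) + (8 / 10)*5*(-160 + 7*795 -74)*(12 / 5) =334957572 / 6545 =51177.63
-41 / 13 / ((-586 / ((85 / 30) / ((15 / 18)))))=697 / 38090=0.02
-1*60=-60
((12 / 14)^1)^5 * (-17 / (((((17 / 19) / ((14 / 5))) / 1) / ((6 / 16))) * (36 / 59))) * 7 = -181602 / 1715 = -105.89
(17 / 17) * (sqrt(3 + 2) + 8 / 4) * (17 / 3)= 34 / 3 + 17 * sqrt(5) / 3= 24.00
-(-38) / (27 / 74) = 2812 / 27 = 104.15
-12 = -12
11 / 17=0.65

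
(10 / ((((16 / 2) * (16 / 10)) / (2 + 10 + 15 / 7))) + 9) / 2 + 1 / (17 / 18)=84411 / 7616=11.08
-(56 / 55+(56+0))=-3136 / 55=-57.02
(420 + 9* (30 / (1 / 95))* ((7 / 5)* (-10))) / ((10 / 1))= -35868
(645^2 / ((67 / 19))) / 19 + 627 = 458034 / 67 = 6836.33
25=25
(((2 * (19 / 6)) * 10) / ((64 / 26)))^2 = 1525225 / 2304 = 661.99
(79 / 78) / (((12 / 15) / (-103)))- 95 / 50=-206389 / 1560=-132.30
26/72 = 13/36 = 0.36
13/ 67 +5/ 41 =868/ 2747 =0.32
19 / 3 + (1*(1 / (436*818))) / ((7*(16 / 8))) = 94868371 / 14979216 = 6.33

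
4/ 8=1/ 2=0.50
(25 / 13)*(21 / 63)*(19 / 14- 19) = -475 / 42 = -11.31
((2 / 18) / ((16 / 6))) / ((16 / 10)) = 0.03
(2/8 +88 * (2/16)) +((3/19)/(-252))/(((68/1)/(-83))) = 11.25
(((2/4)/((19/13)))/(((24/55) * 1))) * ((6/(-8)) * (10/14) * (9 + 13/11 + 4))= -12675/2128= -5.96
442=442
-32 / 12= -8 / 3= -2.67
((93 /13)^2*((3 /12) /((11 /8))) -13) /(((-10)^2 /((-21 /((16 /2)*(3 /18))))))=432747 /743600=0.58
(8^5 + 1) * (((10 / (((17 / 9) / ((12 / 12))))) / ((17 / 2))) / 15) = 393228 / 289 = 1360.65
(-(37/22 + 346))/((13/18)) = -68841/143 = -481.41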